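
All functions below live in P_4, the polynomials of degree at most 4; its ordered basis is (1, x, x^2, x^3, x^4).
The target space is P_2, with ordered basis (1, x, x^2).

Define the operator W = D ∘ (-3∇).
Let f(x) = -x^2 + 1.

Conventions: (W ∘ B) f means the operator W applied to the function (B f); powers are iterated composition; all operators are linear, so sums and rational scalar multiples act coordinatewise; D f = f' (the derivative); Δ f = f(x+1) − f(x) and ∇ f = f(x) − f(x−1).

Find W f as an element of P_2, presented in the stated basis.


∇ f = -2x + 1
(-3∇) f = 6x - 3
D (-3∇) f = 6

the result is g(x) = 6


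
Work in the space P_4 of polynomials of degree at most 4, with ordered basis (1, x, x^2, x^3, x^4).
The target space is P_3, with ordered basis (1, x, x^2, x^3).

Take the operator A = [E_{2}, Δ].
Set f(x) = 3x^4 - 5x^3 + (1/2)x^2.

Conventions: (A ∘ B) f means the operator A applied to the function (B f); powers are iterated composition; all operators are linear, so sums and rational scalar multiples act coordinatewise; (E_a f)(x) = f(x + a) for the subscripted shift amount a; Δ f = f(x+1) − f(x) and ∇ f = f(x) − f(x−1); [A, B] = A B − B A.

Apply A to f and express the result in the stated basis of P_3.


the image equals g(x) = 0

Δ f = 12x^3 + 3x^2 - 2x - 3/2
E_{2} Δ f = 12x^3 + 75x^2 + 154x + 205/2
E_{2} f = 3x^4 + 19x^3 + (85/2)x^2 + 38x + 10
Δ E_{2} f = 12x^3 + 75x^2 + 154x + 205/2
[E_{2}, Δ] f = 0


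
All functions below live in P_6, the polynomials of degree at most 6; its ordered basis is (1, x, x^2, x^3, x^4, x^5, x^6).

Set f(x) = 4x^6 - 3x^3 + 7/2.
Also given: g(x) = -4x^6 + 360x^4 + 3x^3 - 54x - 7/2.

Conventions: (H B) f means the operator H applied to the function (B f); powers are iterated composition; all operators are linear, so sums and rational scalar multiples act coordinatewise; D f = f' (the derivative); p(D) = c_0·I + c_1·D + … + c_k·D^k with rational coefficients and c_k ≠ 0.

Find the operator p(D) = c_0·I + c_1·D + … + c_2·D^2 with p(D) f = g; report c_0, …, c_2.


p(D) = -I + 3·D^2, i.e. c_0 = -1, c_1 = 0, c_2 = 3

D^0 f = 4x^6 - 3x^3 + 7/2
D^1 f = 24x^5 - 9x^2
D^2 f = 120x^4 - 18x
matching coefficients of g against c_0 f + c_1 Df + … from the top degree down determines the c_i
solution: c_0 = -1, c_1 = 0, c_2 = 3


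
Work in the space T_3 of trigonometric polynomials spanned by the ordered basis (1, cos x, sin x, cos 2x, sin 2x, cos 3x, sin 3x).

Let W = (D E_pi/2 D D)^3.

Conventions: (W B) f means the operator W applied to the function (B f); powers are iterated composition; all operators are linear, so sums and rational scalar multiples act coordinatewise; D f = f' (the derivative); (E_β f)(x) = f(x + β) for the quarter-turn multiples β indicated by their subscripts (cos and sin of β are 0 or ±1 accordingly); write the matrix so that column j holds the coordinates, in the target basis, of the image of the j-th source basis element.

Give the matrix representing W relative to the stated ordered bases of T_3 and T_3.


image of 1: 0
image of cos x: cos x
image of sin x: sin x
image of cos 2x: 512sin 2x
image of sin 2x: -512cos 2x
image of cos 3x: -19683cos 3x
image of sin 3x: -19683sin 3x
each image's coordinates form column j of the matrix

the matrix is [[0, 0, 0, 0, 0, 0, 0]; [0, 1, 0, 0, 0, 0, 0]; [0, 0, 1, 0, 0, 0, 0]; [0, 0, 0, 0, -512, 0, 0]; [0, 0, 0, 512, 0, 0, 0]; [0, 0, 0, 0, 0, -19683, 0]; [0, 0, 0, 0, 0, 0, -19683]] (rows listed top to bottom)


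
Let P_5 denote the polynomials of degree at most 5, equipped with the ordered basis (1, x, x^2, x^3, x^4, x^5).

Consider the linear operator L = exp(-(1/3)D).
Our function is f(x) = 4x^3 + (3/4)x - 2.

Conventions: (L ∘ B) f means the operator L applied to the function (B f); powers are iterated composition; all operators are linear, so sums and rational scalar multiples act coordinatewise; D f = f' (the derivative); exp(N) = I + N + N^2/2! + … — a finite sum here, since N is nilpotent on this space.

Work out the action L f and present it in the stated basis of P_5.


the result is g(x) = 4x^3 - 4x^2 + (25/12)x - 259/108

order-1 term: -4x^2 - 1/4
order-2 term: (4/3)x
order-3 term: -4/27
the series for exp(-(1/3)D) f terminates at order 3
exp(-(1/3)D) f = 4x^3 - 4x^2 + (25/12)x - 259/108


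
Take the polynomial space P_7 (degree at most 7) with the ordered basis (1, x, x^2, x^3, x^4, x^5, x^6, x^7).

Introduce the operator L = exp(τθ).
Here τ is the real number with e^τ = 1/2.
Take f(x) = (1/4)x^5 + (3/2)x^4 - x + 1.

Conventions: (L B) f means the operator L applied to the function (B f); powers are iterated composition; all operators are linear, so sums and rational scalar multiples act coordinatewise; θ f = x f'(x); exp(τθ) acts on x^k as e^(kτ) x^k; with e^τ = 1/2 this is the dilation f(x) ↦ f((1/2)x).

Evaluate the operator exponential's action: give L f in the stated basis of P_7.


exp(τθ) x^k = e^(kτ) x^k; with e^τ = 1/2 this sends x^k to (1/2)^k x^k
x ↦ 1/2 x
x^4 ↦ 1/16 x^4
x^5 ↦ 1/32 x^5
applying this coordinatewise to f: exp(τθ) f = (1/128)x^5 + (3/32)x^4 - (1/2)x + 1

the image equals g(x) = (1/128)x^5 + (3/32)x^4 - (1/2)x + 1


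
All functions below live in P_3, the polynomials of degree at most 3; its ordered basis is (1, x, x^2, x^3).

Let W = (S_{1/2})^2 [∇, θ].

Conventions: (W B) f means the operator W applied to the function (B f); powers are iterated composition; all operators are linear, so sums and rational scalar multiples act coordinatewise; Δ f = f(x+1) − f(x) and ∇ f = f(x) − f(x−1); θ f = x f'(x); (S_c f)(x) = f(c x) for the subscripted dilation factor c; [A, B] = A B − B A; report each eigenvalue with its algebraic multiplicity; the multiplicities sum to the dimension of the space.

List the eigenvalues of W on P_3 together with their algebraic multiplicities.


image of 1: 0
image of x: 1
image of x^2: (1/2)x - 2
image of x^3: (3/16)x^2 - (3/2)x + 3
the matrix is upper triangular; its diagonal is (0, 0, 0, 0)
for a triangular matrix the eigenvalues are the diagonal entries, with algebraic multiplicity their repetition count

λ = 0 (multiplicity 4)


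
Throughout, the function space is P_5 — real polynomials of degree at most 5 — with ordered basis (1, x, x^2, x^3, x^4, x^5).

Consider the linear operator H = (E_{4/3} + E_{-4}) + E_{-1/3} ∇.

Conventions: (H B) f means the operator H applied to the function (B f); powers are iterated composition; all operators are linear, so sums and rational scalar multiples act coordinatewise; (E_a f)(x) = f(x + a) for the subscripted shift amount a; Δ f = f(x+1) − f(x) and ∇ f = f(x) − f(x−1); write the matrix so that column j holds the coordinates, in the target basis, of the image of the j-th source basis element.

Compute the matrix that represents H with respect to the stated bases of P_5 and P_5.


image of 1: 2
image of x: 2x - 5/3
image of x^2: 2x^2 - (10/3)x + 145/9
image of x^3: 2x^3 - 5x^2 + (145/3)x - 1601/27
image of x^4: 2x^4 - (20/3)x^3 + (290/3)x^2 - (6404/27)x + 20737/81
image of x^5: 2x^5 - (25/3)x^4 + (1450/9)x^3 - (16010/27)x^2 + (103685/81)x - 246785/243
each image's coordinates form column j of the matrix

the matrix is [[2, -5/3, 145/9, -1601/27, 20737/81, -246785/243]; [0, 2, -10/3, 145/3, -6404/27, 103685/81]; [0, 0, 2, -5, 290/3, -16010/27]; [0, 0, 0, 2, -20/3, 1450/9]; [0, 0, 0, 0, 2, -25/3]; [0, 0, 0, 0, 0, 2]] (rows listed top to bottom)


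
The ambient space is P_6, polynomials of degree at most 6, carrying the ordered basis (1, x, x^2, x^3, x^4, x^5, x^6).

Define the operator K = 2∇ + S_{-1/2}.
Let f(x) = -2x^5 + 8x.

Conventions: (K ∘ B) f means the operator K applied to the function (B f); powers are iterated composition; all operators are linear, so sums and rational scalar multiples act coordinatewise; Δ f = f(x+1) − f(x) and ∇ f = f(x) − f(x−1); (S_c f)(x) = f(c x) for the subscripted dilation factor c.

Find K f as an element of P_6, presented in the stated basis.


the result is g(x) = (1/16)x^5 - 20x^4 + 40x^3 - 40x^2 + 16x + 12

∇ f = -10x^4 + 20x^3 - 20x^2 + 10x + 6
(2∇) f = -20x^4 + 40x^3 - 40x^2 + 20x + 12
S_{-1/2} f = (1/16)x^5 - 4x
(2∇ + S_{-1/2}) f = (1/16)x^5 - 20x^4 + 40x^3 - 40x^2 + 16x + 12


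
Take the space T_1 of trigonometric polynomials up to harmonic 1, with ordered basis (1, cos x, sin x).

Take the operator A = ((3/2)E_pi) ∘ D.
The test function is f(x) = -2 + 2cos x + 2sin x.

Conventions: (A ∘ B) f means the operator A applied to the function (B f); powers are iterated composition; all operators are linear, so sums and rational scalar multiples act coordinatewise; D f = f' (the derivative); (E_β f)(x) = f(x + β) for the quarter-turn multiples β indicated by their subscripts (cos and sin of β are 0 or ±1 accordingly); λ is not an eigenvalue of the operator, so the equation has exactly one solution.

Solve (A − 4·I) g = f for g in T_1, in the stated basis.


g(x) = 1/2 - (20/73)cos x - (44/73)sin x

write g with unknown coordinates in the stated basis and equate coefficients in (A − 4·I) g = f
solving from the highest basis element down gives g = 1/2 - (20/73)cos x - (44/73)sin x
check: A g = (66/73)cos x - (30/73)sin x
so A g − 4·g = -2 + 2cos x + 2sin x = f ✓


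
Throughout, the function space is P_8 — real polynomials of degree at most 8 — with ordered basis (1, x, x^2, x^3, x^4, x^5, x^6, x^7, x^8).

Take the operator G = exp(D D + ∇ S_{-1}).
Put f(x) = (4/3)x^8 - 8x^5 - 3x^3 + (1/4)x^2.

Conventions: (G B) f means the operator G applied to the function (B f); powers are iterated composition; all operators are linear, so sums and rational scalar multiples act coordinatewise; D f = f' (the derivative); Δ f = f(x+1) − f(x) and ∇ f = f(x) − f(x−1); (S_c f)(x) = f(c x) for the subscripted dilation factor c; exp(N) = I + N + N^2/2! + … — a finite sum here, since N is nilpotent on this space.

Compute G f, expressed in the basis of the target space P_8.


order-1 term: (32/3)x^7 + (112/3)x^6 + (224/3)x^5 - (160/3)x^4 - (496/3)x^3 + (155/3)x^2 - (335/6)x + 119/12
order-2 term: -(112/3)x^6 + 448x^5 - (280/3)x^4 + (4720/3)x^3 - (2032/3)x^2 - 463x + 407/4
order-3 term: -(224/3)x^5 - (2800/3)x^4 + (12320/3)x^3 - (9200/3)x^2 + 4816x - 2105/3
order-4 term: (280/3)x^4 - (4480/3)x^3 - (12880/3)x^2 + 6680x - 8236/3
order-5 term: (224/3)x^3 + 1008x^2 - (12992/3)x - 5744/3
order-6 term: -(112/3)x^2 + 448x + 2632/3
order-7 term: -(32/3)x - 208/3
order-8 term: 4/3
the series for exp(D D + ∇ S_{-1}) f terminates at order 8
exp(D D + ∇ S_{-1}) f = (4/3)x^8 + (32/3)x^7 + 440x^5 - (2960/3)x^4 + 4093x^3 - (28059/4)x^2 + (42503/6)x - 13322/3

g(x) = (4/3)x^8 + (32/3)x^7 + 440x^5 - (2960/3)x^4 + 4093x^3 - (28059/4)x^2 + (42503/6)x - 13322/3


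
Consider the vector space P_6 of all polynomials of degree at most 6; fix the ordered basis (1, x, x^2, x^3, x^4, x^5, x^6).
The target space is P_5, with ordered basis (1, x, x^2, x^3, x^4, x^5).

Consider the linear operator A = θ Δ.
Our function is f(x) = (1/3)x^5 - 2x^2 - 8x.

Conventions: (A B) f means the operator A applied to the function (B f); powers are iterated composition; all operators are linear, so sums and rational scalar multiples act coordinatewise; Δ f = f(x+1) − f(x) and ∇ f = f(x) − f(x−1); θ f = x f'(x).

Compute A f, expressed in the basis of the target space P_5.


Δ f = (5/3)x^4 + (10/3)x^3 + (10/3)x^2 - (7/3)x - 29/3
θ Δ f = (20/3)x^4 + 10x^3 + (20/3)x^2 - (7/3)x

g(x) = (20/3)x^4 + 10x^3 + (20/3)x^2 - (7/3)x


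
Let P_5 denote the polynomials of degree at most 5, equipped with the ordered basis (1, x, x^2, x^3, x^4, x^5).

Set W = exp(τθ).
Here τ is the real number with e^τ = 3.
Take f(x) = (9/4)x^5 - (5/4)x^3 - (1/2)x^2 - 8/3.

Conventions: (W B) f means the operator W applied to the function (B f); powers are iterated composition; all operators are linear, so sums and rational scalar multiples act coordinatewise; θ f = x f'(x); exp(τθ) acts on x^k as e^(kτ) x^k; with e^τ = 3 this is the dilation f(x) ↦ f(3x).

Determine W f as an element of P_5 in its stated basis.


the image equals g(x) = (2187/4)x^5 - (135/4)x^3 - (9/2)x^2 - 8/3

exp(τθ) x^k = e^(kτ) x^k; with e^τ = 3 this sends x^k to 3^k x^k
x^2 ↦ 9 x^2
x^3 ↦ 27 x^3
x^5 ↦ 243 x^5
applying this coordinatewise to f: exp(τθ) f = (2187/4)x^5 - (135/4)x^3 - (9/2)x^2 - 8/3


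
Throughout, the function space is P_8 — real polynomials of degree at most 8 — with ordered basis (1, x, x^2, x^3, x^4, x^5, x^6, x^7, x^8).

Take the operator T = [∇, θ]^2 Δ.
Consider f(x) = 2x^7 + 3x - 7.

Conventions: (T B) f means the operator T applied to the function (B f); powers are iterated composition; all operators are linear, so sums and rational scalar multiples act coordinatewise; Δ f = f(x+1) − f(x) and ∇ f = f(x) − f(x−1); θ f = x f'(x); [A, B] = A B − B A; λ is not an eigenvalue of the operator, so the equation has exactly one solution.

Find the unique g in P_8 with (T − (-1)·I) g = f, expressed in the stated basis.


g(x) = 2x^7 - 420x^4 + 2520x^3 - 5880x^2 + 16383x - 32851

write g with unknown coordinates in the stated basis and equate coefficients in (T − (-1)·I) g = f
solving from the highest basis element down gives g = 2x^7 - 420x^4 + 2520x^3 - 5880x^2 + 16383x - 32851
check: T g = 420x^4 - 2520x^3 + 5880x^2 - 16380x + 32844
so T g − (-1)·g = 2x^7 + 3x - 7 = f ✓


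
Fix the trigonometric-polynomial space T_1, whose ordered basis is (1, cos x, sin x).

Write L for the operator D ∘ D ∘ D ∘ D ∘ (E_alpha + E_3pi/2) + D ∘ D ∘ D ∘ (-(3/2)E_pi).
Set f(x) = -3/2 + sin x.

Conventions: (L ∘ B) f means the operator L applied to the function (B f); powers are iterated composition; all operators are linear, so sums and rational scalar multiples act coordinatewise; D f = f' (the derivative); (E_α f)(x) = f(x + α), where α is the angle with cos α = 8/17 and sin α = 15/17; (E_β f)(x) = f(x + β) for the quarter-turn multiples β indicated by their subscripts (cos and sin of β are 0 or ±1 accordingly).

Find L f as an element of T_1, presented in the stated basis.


the image equals g(x) = -(55/34)cos x + (8/17)sin x

E_alpha f = -3/2 + (15/17)cos x + (8/17)sin x
E_3pi/2 f = -3/2 - cos x
(E_alpha + E_3pi/2) f = -3 - (2/17)cos x + (8/17)sin x
D (E_alpha + E_3pi/2) f = (8/17)cos x + (2/17)sin x
D D (E_alpha + E_3pi/2) f = (2/17)cos x - (8/17)sin x
D (D ∘ D) (E_alpha + E_3pi/2) f = -(8/17)cos x - (2/17)sin x
D D (D ∘ D) (E_alpha + E_3pi/2) f = -(2/17)cos x + (8/17)sin x
E_pi f = -3/2 - sin x
(-(3/2)E_pi) f = 9/4 + (3/2)sin x
D (-(3/2)E_pi) f = (3/2)cos x
D D (-(3/2)E_pi) f = -(3/2)sin x
D D D (-(3/2)E_pi) f = -(3/2)cos x
(D ∘ D ∘ D ∘ D ∘ (E_alpha + E_3pi/2) + D ∘ D ∘ D ∘ (-(3/2)E_pi)) f = -(55/34)cos x + (8/17)sin x


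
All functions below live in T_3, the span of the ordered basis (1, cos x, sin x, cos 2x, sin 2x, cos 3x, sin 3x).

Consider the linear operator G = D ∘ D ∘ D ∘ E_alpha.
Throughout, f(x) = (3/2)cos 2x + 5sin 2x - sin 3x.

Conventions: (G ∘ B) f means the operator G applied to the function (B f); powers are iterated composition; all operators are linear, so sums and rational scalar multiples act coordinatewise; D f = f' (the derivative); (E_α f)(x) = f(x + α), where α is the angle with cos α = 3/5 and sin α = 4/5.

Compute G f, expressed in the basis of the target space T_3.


E_alpha f = (219/50)cos 2x - (71/25)sin 2x - (44/125)cos 3x + (117/125)sin 3x
D E_alpha f = -(142/25)cos 2x - (219/25)sin 2x + (351/125)cos 3x + (132/125)sin 3x
D D E_alpha f = -(438/25)cos 2x + (284/25)sin 2x + (396/125)cos 3x - (1053/125)sin 3x
D (D ∘ D) E_alpha f = (568/25)cos 2x + (876/25)sin 2x - (3159/125)cos 3x - (1188/125)sin 3x

the image equals g(x) = (568/25)cos 2x + (876/25)sin 2x - (3159/125)cos 3x - (1188/125)sin 3x


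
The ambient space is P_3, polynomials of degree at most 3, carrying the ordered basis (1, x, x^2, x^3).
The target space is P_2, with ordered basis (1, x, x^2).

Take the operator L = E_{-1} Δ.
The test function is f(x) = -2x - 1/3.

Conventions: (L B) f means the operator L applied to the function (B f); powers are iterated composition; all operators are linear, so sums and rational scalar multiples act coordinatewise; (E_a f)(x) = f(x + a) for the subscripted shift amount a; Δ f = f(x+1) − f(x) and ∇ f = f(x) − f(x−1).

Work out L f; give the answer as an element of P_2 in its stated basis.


the image equals g(x) = -2

Δ f = -2
E_{-1} Δ f = -2


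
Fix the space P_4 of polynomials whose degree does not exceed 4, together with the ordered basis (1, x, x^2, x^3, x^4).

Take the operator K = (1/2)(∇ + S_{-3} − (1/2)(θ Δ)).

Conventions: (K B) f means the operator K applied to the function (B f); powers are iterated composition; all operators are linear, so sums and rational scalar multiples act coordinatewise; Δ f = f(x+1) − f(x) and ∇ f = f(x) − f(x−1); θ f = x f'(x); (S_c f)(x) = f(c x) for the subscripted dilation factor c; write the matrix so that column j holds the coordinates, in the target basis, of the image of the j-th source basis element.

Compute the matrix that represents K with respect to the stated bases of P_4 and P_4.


the matrix is [[1/2, 1/2, -1/2, 1/2, -1/2]; [0, -3/2, 1/2, -9/4, 1]; [0, 0, 9/2, 0, -6]; [0, 0, 0, -27/2, -1]; [0, 0, 0, 0, 81/2]] (rows listed top to bottom)

image of 1: 1/2
image of x: -(3/2)x + 1/2
image of x^2: (9/2)x^2 + (1/2)x - 1/2
image of x^3: -(27/2)x^3 - (9/4)x + 1/2
image of x^4: (81/2)x^4 - x^3 - 6x^2 + x - 1/2
each image's coordinates form column j of the matrix


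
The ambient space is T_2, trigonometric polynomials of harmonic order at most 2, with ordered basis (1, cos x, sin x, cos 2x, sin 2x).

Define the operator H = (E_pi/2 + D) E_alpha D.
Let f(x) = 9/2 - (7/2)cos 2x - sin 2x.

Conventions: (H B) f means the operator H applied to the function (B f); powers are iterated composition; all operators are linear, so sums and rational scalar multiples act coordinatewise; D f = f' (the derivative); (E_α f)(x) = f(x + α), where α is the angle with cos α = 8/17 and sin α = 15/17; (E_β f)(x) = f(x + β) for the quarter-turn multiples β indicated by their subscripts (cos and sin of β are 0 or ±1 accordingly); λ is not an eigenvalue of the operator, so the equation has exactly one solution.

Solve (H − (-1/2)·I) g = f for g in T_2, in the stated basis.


the result is g(x) = 9 - (20311/27905)cos 2x + (3858/27905)sin 2x

write g with unknown coordinates in the stated basis and equate coefficients in (H − (-1/2)·I) g = f
solving from the highest basis element down gives g = 9 - (20311/27905)cos 2x + (3858/27905)sin 2x
check: H g = -(87512/27905)cos 2x - (29834/27905)sin 2x
so H g − (-1/2)·g = 9/2 - (7/2)cos 2x - sin 2x = f ✓


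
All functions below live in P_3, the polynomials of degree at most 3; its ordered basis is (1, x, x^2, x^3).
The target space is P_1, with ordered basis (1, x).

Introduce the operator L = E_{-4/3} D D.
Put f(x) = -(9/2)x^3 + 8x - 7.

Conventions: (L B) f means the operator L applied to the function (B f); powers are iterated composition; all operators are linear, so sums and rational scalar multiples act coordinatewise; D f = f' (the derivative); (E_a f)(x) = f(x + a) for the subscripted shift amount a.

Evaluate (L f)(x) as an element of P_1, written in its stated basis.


D f = -(27/2)x^2 + 8
D D f = -27x
E_{-4/3} D D f = -27x + 36

g(x) = -27x + 36


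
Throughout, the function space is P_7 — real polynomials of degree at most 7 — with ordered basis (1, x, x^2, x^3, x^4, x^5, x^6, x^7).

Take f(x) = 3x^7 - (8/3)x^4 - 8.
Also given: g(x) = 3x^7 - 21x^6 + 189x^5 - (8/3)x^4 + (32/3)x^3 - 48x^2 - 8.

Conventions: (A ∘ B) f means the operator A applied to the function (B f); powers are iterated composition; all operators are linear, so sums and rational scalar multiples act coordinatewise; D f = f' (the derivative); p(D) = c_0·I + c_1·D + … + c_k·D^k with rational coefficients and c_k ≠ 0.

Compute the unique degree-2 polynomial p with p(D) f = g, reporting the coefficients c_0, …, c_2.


D^0 f = 3x^7 - (8/3)x^4 - 8
D^1 f = 21x^6 - (32/3)x^3
D^2 f = 126x^5 - 32x^2
matching coefficients of g against c_0 f + c_1 Df + … from the top degree down determines the c_i
solution: c_0 = 1, c_1 = -1, c_2 = 3/2

p(D) = I − D + (3/2)·D^2, i.e. c_0 = 1, c_1 = -1, c_2 = 3/2


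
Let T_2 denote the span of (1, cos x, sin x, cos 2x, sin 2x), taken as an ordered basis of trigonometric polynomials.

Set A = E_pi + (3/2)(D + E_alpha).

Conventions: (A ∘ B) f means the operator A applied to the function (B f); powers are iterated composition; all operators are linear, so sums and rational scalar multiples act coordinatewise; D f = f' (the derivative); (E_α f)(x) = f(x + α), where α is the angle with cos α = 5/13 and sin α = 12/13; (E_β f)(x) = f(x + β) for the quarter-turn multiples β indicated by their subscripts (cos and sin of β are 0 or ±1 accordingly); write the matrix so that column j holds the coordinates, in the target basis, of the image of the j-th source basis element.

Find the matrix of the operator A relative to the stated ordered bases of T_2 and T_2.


image of 1: 5/2
image of cos x: -(11/26)cos x - (75/26)sin x
image of sin x: (75/26)cos x - (11/26)sin x
image of cos 2x: -(19/338)cos 2x - (687/169)sin 2x
image of sin 2x: (687/169)cos 2x - (19/338)sin 2x
each image's coordinates form column j of the matrix

the matrix is [[5/2, 0, 0, 0, 0]; [0, -11/26, 75/26, 0, 0]; [0, -75/26, -11/26, 0, 0]; [0, 0, 0, -19/338, 687/169]; [0, 0, 0, -687/169, -19/338]] (rows listed top to bottom)


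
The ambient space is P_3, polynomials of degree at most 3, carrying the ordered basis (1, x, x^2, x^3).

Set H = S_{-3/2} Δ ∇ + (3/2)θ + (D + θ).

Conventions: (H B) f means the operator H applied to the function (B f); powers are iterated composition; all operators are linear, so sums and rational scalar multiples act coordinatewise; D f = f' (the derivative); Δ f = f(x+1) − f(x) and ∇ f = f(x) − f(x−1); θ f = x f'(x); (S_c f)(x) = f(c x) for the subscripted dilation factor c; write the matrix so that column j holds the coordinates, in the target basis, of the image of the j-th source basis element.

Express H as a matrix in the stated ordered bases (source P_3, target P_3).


image of 1: 0
image of x: (5/2)x + 1
image of x^2: 5x^2 + 2x + 2
image of x^3: (15/2)x^3 + 3x^2 - 9x
each image's coordinates form column j of the matrix

the matrix is [[0, 1, 2, 0]; [0, 5/2, 2, -9]; [0, 0, 5, 3]; [0, 0, 0, 15/2]] (rows listed top to bottom)


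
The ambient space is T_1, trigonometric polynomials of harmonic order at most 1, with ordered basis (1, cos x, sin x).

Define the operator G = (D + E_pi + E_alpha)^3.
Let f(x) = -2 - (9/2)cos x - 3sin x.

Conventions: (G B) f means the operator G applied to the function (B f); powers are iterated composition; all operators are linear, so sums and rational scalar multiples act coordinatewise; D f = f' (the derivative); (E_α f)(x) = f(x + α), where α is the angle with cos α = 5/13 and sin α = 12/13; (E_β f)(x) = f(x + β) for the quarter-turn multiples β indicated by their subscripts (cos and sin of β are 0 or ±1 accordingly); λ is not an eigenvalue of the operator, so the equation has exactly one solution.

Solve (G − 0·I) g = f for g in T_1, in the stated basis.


the image equals g(x) = -1/4 - (97671/148877)cos x + (10497/297754)sin x

write g with unknown coordinates in the stated basis and equate coefficients in (G − 0·I) g = f
solving from the highest basis element down gives g = -1/4 - (97671/148877)cos x + (10497/297754)sin x
check: G g = -2 - (9/2)cos x - 3sin x
so G g − 0·g = -2 - (9/2)cos x - 3sin x = f ✓


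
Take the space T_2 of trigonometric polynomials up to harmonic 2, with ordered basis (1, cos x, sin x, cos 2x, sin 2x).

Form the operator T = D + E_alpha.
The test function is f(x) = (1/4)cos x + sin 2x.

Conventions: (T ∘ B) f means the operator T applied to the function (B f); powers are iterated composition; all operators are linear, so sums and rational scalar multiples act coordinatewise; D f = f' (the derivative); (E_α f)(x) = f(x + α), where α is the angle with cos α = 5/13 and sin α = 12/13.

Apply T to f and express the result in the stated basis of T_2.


the result is g(x) = (5/52)cos x - (25/52)sin x + (458/169)cos 2x - (119/169)sin 2x

D f = -(1/4)sin x + 2cos 2x
E_alpha f = (5/52)cos x - (3/13)sin x + (120/169)cos 2x - (119/169)sin 2x
(D + E_alpha) f = (5/52)cos x - (25/52)sin x + (458/169)cos 2x - (119/169)sin 2x


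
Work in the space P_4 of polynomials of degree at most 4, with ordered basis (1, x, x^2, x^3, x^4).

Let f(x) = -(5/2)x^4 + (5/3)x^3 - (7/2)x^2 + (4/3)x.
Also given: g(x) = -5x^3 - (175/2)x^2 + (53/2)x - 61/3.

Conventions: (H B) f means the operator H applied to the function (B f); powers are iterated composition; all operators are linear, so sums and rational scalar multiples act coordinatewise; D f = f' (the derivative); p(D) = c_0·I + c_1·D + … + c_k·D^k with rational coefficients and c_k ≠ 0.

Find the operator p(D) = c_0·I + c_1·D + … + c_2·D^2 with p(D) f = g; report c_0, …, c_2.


D^0 f = -(5/2)x^4 + (5/3)x^3 - (7/2)x^2 + (4/3)x
D^1 f = -10x^3 + 5x^2 - 7x + 4/3
D^2 f = -30x^2 + 10x - 7
matching coefficients of g against c_0 f + c_1 Df + … from the top degree down determines the c_i
solution: c_0 = 0, c_1 = 1/2, c_2 = 3

p(D) = (1/2)·D + 3·D^2, i.e. c_0 = 0, c_1 = 1/2, c_2 = 3


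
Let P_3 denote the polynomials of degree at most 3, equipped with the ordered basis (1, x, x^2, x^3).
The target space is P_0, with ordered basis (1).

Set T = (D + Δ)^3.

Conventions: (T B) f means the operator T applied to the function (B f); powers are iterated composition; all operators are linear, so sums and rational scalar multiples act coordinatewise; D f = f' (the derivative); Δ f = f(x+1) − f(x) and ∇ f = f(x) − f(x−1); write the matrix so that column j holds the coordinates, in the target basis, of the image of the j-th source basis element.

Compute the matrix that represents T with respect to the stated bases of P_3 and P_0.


image of 1: 0
image of x: 0
image of x^2: 0
image of x^3: 48
each image's coordinates form column j of the matrix

the matrix is [[0, 0, 0, 48]] (rows listed top to bottom)


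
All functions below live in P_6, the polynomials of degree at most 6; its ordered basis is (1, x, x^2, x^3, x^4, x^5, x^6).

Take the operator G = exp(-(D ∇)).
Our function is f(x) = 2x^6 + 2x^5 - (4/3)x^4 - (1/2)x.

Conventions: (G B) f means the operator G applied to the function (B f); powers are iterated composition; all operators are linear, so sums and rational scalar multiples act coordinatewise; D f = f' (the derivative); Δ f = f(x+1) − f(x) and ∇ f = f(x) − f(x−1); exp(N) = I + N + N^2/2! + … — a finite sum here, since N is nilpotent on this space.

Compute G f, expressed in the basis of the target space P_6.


g(x) = 2x^6 + 2x^5 - (184/3)x^4 + 80x^3 + 316x^2 - (1193/2)x + 142/3

order-1 term: -60x^4 + 80x^3 - 44x^2 + 4x + 10/3
order-2 term: 360x^2 - 600x + 284
order-3 term: -240
the series for exp(-(D ∇)) f terminates at order 3
exp(-(D ∇)) f = 2x^6 + 2x^5 - (184/3)x^4 + 80x^3 + 316x^2 - (1193/2)x + 142/3


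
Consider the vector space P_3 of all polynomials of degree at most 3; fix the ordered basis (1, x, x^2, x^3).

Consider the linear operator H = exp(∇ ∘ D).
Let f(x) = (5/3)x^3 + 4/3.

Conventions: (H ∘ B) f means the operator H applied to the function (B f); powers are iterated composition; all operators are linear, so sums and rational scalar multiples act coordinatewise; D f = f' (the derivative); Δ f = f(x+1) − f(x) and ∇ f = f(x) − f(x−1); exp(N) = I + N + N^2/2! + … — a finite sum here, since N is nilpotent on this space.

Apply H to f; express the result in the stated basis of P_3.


the result is g(x) = (5/3)x^3 + 10x - 11/3

order-1 term: 10x - 5
the series for exp(∇ ∘ D) f terminates at order 1
exp(∇ ∘ D) f = (5/3)x^3 + 10x - 11/3


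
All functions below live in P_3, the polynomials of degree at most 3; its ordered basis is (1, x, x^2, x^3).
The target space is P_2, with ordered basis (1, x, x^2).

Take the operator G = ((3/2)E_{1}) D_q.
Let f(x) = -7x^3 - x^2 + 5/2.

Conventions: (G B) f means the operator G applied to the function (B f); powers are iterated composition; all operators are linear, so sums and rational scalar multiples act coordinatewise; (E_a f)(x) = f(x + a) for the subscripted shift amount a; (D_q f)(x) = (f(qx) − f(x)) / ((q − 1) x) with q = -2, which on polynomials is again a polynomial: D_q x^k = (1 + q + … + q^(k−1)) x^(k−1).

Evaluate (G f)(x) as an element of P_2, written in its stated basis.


g(x) = -(63/2)x^2 - (123/2)x - 30

D_q f = -21x^2 + x
E_{1} D_q f = -21x^2 - 41x - 20
((3/2)E_{1}) D_q f = -(63/2)x^2 - (123/2)x - 30


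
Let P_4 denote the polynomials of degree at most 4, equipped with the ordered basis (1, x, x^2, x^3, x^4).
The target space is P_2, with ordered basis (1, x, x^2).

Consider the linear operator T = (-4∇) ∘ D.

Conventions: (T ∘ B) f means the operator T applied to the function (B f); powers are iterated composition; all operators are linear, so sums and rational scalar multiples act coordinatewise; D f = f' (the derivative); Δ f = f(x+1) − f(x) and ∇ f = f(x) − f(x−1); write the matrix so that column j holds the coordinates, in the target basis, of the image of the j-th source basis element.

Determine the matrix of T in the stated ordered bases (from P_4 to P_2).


image of 1: 0
image of x: 0
image of x^2: -8
image of x^3: -24x + 12
image of x^4: -48x^2 + 48x - 16
each image's coordinates form column j of the matrix

the matrix is [[0, 0, -8, 12, -16]; [0, 0, 0, -24, 48]; [0, 0, 0, 0, -48]] (rows listed top to bottom)


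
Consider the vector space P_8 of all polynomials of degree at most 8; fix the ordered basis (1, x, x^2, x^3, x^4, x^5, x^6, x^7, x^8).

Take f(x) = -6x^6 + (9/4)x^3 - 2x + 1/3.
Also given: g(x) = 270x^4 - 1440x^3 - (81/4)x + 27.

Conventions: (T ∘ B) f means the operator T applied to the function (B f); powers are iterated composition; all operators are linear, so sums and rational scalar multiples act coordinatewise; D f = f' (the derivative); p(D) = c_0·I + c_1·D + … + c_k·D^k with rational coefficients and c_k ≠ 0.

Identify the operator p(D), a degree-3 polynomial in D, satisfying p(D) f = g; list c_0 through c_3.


D^0 f = -6x^6 + (9/4)x^3 - 2x + 1/3
D^1 f = -36x^5 + (27/4)x^2 - 2
D^2 f = -180x^4 + (27/2)x
D^3 f = -720x^3 + 27/2
matching coefficients of g against c_0 f + c_1 Df + … from the top degree down determines the c_i
solution: c_0 = 0, c_1 = 0, c_2 = -3/2, c_3 = 2

p(D) = -(3/2)·D^2 + 2·D^3, i.e. c_0 = 0, c_1 = 0, c_2 = -3/2, c_3 = 2


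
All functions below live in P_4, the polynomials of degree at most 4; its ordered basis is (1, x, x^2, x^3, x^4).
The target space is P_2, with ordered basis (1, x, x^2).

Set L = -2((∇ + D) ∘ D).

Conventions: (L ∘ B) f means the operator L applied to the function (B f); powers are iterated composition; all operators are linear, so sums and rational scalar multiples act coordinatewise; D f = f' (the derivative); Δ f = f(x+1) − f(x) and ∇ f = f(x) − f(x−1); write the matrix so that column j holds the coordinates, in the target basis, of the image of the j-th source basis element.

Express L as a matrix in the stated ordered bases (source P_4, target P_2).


image of 1: 0
image of x: 0
image of x^2: -8
image of x^3: -24x + 6
image of x^4: -48x^2 + 24x - 8
each image's coordinates form column j of the matrix

the matrix is [[0, 0, -8, 6, -8]; [0, 0, 0, -24, 24]; [0, 0, 0, 0, -48]] (rows listed top to bottom)


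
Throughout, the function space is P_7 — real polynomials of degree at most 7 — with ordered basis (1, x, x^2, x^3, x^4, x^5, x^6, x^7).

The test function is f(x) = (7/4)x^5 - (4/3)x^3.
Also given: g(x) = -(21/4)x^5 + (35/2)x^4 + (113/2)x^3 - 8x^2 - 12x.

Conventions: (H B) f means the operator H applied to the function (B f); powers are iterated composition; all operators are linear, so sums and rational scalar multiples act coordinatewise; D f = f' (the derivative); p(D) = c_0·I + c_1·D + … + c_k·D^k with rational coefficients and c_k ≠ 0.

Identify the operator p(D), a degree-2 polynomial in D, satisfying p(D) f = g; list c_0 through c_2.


c_0 = -3, c_1 = 2, c_2 = 3/2

D^0 f = (7/4)x^5 - (4/3)x^3
D^1 f = (35/4)x^4 - 4x^2
D^2 f = 35x^3 - 8x
matching coefficients of g against c_0 f + c_1 Df + … from the top degree down determines the c_i
solution: c_0 = -3, c_1 = 2, c_2 = 3/2


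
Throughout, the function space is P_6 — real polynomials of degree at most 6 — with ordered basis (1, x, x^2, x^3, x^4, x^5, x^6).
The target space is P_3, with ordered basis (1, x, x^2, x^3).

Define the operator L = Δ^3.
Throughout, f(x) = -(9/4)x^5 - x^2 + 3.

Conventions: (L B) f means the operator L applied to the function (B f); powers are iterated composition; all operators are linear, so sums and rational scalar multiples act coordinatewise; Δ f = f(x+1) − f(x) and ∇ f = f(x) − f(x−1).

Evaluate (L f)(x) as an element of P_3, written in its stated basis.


the result is g(x) = -135x^2 - 405x - 675/2

Δ f = -(45/4)x^4 - (45/2)x^3 - (45/2)x^2 - (53/4)x - 13/4
Δ Δ f = -45x^3 - 135x^2 - (315/2)x - 139/2
Δ Δ Δ f = -135x^2 - 405x - 675/2


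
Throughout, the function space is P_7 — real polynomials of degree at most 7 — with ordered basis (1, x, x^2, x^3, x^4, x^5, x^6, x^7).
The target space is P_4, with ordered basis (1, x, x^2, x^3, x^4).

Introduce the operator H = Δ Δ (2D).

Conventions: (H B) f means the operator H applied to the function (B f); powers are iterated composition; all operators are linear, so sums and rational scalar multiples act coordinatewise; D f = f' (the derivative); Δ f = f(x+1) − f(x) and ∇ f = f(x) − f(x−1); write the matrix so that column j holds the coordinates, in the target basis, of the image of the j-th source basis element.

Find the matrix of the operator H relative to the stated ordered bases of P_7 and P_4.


image of 1: 0
image of x: 0
image of x^2: 0
image of x^3: 12
image of x^4: 48x + 48
image of x^5: 120x^2 + 240x + 140
image of x^6: 240x^3 + 720x^2 + 840x + 360
image of x^7: 420x^4 + 1680x^3 + 2940x^2 + 2520x + 868
each image's coordinates form column j of the matrix

the matrix is [[0, 0, 0, 12, 48, 140, 360, 868]; [0, 0, 0, 0, 48, 240, 840, 2520]; [0, 0, 0, 0, 0, 120, 720, 2940]; [0, 0, 0, 0, 0, 0, 240, 1680]; [0, 0, 0, 0, 0, 0, 0, 420]] (rows listed top to bottom)


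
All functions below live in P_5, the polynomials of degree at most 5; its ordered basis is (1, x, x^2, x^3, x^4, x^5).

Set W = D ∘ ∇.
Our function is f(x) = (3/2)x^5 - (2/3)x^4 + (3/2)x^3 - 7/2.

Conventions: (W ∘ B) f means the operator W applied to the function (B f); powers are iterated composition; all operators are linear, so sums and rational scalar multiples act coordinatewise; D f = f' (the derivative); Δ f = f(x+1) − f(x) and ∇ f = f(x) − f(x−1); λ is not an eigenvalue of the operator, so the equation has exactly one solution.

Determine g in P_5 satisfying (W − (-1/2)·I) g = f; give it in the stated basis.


write g with unknown coordinates in the stated basis and equate coefficients in (W − (-1/2)·I) g = f
solving from the highest basis element down gives g = 3x^5 - (4/3)x^4 - 117x^3 + 212x^2 + 1252x - 4549/3
check: W g = 60x^3 - 106x^2 - 626x + 2264/3
so W g − (-1/2)·g = (3/2)x^5 - (2/3)x^4 + (3/2)x^3 - 7/2 = f ✓

the image equals g(x) = 3x^5 - (4/3)x^4 - 117x^3 + 212x^2 + 1252x - 4549/3


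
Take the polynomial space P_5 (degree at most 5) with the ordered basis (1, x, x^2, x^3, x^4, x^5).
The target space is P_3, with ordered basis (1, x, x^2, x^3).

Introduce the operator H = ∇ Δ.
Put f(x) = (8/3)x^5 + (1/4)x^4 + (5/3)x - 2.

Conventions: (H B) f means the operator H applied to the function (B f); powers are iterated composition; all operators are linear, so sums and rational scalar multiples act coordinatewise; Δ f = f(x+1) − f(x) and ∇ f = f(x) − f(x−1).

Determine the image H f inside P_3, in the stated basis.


Δ f = (40/3)x^4 + (83/3)x^3 + (169/6)x^2 + (43/3)x + 55/12
∇ Δ f = (160/3)x^3 + 3x^2 + (80/3)x + 1/2

the image equals g(x) = (160/3)x^3 + 3x^2 + (80/3)x + 1/2


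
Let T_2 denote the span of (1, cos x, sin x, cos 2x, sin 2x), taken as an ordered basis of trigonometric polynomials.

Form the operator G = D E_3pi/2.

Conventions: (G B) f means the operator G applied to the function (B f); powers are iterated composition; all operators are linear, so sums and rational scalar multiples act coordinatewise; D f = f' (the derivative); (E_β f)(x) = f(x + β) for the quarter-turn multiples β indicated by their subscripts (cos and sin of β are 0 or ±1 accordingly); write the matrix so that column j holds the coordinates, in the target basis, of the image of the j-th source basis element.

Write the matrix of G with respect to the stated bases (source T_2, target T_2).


the matrix is [[0, 0, 0, 0, 0]; [0, 1, 0, 0, 0]; [0, 0, 1, 0, 0]; [0, 0, 0, 0, -2]; [0, 0, 0, 2, 0]] (rows listed top to bottom)

image of 1: 0
image of cos x: cos x
image of sin x: sin x
image of cos 2x: 2sin 2x
image of sin 2x: -2cos 2x
each image's coordinates form column j of the matrix


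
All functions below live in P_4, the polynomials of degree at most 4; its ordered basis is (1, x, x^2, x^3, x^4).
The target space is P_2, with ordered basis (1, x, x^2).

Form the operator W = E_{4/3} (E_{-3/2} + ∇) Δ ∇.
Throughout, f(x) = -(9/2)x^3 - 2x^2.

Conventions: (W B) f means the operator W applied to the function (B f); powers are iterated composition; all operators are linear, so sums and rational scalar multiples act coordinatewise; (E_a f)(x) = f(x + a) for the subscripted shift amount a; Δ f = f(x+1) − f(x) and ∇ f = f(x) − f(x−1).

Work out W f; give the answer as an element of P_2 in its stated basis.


g(x) = -27x - 53/2

∇ f = -(27/2)x^2 + (19/2)x - 5/2
Δ ∇ f = -27x - 4
E_{-3/2} (Δ ∇) f = -27x + 73/2
∇ (Δ ∇) f = -27
(E_{-3/2} + ∇) (Δ ∇) f = -27x + 19/2
E_{4/3} (E_{-3/2} + ∇) (Δ ∇) f = -27x - 53/2


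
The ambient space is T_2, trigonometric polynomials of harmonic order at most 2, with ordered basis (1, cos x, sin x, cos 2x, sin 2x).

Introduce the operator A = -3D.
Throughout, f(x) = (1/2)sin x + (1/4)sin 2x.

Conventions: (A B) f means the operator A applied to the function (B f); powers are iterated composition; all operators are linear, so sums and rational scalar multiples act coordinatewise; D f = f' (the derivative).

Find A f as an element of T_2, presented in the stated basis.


D f = (1/2)cos x + (1/2)cos 2x
(-3D) f = -(3/2)cos x - (3/2)cos 2x

g(x) = -(3/2)cos x - (3/2)cos 2x


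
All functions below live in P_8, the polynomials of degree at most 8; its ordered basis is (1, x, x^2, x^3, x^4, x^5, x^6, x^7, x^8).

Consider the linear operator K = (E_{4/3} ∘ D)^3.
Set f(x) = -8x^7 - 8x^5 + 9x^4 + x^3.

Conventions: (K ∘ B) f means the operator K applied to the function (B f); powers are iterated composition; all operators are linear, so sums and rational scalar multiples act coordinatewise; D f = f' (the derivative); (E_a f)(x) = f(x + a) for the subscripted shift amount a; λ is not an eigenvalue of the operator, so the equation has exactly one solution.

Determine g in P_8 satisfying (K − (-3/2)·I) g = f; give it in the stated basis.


the result is g(x) = -(16/3)x^7 - (16/3)x^5 + (2258/3)x^4 + (35842/3)x^3 + (215680/3)x^2 + (542432/3)x + 98600

write g with unknown coordinates in the stated basis and equate coefficients in (K − (-3/2)·I) g = f
solving from the highest basis element down gives g = -(16/3)x^7 - (16/3)x^5 + (2258/3)x^4 + (35842/3)x^3 + (215680/3)x^2 + (542432/3)x + 98600
check: K g = -1120x^4 - 17920x^3 - 107840x^2 - 271216x - 147900
so K g − (-3/2)·g = -8x^7 - 8x^5 + 9x^4 + x^3 = f ✓


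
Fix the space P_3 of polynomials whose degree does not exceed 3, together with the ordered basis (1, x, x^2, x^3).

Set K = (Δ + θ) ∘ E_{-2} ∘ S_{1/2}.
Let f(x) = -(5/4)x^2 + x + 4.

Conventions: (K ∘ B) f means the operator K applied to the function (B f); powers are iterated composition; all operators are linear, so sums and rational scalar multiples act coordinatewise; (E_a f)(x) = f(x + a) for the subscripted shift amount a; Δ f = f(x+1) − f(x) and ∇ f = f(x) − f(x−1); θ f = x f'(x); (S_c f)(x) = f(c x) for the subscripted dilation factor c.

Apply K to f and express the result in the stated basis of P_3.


S_{1/2} f = -(5/16)x^2 + (1/2)x + 4
E_{-2} S_{1/2} f = -(5/16)x^2 + (7/4)x + 7/4
Δ (E_{-2} ∘ S_{1/2}) f = -(5/8)x + 23/16
θ (E_{-2} ∘ S_{1/2}) f = -(5/8)x^2 + (7/4)x
(Δ + θ) (E_{-2} ∘ S_{1/2}) f = -(5/8)x^2 + (9/8)x + 23/16

the result is g(x) = -(5/8)x^2 + (9/8)x + 23/16
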